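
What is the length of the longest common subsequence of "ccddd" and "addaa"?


LCS of "ccddd" and "addaa"
DP table:
           a    d    d    a    a
      0    0    0    0    0    0
  c   0    0    0    0    0    0
  c   0    0    0    0    0    0
  d   0    0    1    1    1    1
  d   0    0    1    2    2    2
  d   0    0    1    2    2    2
LCS length = dp[5][5] = 2

2


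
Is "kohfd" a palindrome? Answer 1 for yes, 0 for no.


Input: kohfd
Reversed: dfhok
  Compare pos 0 ('k') with pos 4 ('d'): MISMATCH
  Compare pos 1 ('o') with pos 3 ('f'): MISMATCH
Result: not a palindrome

0


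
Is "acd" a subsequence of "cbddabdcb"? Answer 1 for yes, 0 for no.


Check if "acd" is a subsequence of "cbddabdcb"
Greedy scan:
  Position 0 ('c'): no match needed
  Position 1 ('b'): no match needed
  Position 2 ('d'): no match needed
  Position 3 ('d'): no match needed
  Position 4 ('a'): matches sub[0] = 'a'
  Position 5 ('b'): no match needed
  Position 6 ('d'): no match needed
  Position 7 ('c'): matches sub[1] = 'c'
  Position 8 ('b'): no match needed
Only matched 2/3 characters => not a subsequence

0


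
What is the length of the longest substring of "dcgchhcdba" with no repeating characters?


Input: "dcgchhcdba"
Sliding window (track last position of each char):
  Position 0 ('d'): window [0,0] length 1 -- new best
  Position 1 ('c'): window [0,1] length 2 -- new best
  Position 2 ('g'): window [0,2] length 3 -- new best
  Position 3 ('c'): repeat (last at 1), move window start to 2
  Position 3 ('c'): window [2,3] length 2
  Position 4 ('h'): window [2,4] length 3
  Position 5 ('h'): repeat (last at 4), move window start to 5
  Position 5 ('h'): window [5,5] length 1
  Position 6 ('c'): window [5,6] length 2
  Position 7 ('d'): window [5,7] length 3
  Position 8 ('b'): window [5,8] length 4 -- new best
  Position 9 ('a'): window [5,9] length 5 -- new best
Longest substring with no repeats: "hcdba" with length 5

5


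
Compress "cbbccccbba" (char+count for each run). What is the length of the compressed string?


Input: cbbccccbba
Runs:
  'c' x 1 => "c1"
  'b' x 2 => "b2"
  'c' x 4 => "c4"
  'b' x 2 => "b2"
  'a' x 1 => "a1"
Compressed: "c1b2c4b2a1"
Compressed length: 10

10


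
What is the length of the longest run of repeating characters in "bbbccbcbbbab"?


Input: "bbbccbcbbbab"
Scanning for longest run:
  Position 1 ('b'): continues run of 'b', length=2
  Position 2 ('b'): continues run of 'b', length=3
  Position 3 ('c'): new char, reset run to 1
  Position 4 ('c'): continues run of 'c', length=2
  Position 5 ('b'): new char, reset run to 1
  Position 6 ('c'): new char, reset run to 1
  Position 7 ('b'): new char, reset run to 1
  Position 8 ('b'): continues run of 'b', length=2
  Position 9 ('b'): continues run of 'b', length=3
  Position 10 ('a'): new char, reset run to 1
  Position 11 ('b'): new char, reset run to 1
Longest run: 'b' with length 3

3


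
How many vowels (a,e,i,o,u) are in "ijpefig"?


Input: ijpefig
Checking each character:
  'i' at position 0: vowel (running total: 1)
  'j' at position 1: consonant
  'p' at position 2: consonant
  'e' at position 3: vowel (running total: 2)
  'f' at position 4: consonant
  'i' at position 5: vowel (running total: 3)
  'g' at position 6: consonant
Total vowels: 3

3


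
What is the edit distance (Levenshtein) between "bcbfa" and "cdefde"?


Computing edit distance: "bcbfa" -> "cdefde"
DP table:
           c    d    e    f    d    e
      0    1    2    3    4    5    6
  b   1    1    2    3    4    5    6
  c   2    1    2    3    4    5    6
  b   3    2    2    3    4    5    6
  f   4    3    3    3    3    4    5
  a   5    4    4    4    4    4    5
Edit distance = dp[5][6] = 5

5


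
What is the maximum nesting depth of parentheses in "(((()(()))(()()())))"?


Input: "(((()(()))(()()())))"
Tracking depth:
  Position 0 '(': depth becomes 1
  Position 1 '(': depth becomes 2
  Position 2 '(': depth becomes 3
  Position 3 '(': depth becomes 4
  Position 4 ')': depth becomes 3
  Position 5 '(': depth becomes 4
  Position 6 '(': depth becomes 5
  Position 7 ')': depth becomes 4
  Position 8 ')': depth becomes 3
  Position 9 ')': depth becomes 2
  Position 10 '(': depth becomes 3
  Position 11 '(': depth becomes 4
  Position 12 ')': depth becomes 3
  Position 13 '(': depth becomes 4
  Position 14 ')': depth becomes 3
  Position 15 '(': depth becomes 4
  Position 16 ')': depth becomes 3
  Position 17 ')': depth becomes 2
  Position 18 ')': depth becomes 1
  Position 19 ')': depth becomes 0
Maximum depth reached: 5

5


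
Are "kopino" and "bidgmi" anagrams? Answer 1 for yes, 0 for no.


Strings: "kopino", "bidgmi"
Sorted first:  iknoop
Sorted second: bdgiim
Differ at position 0: 'i' vs 'b' => not anagrams

0


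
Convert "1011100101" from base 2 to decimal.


Input: "1011100101" in base 2
Positional expansion:
  Digit '1' (value 1) x 2^9 = 512
  Digit '0' (value 0) x 2^8 = 0
  Digit '1' (value 1) x 2^7 = 128
  Digit '1' (value 1) x 2^6 = 64
  Digit '1' (value 1) x 2^5 = 32
  Digit '0' (value 0) x 2^4 = 0
  Digit '0' (value 0) x 2^3 = 0
  Digit '1' (value 1) x 2^2 = 4
  Digit '0' (value 0) x 2^1 = 0
  Digit '1' (value 1) x 2^0 = 1
Sum = 741

741


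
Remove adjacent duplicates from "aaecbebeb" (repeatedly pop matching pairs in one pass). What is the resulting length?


Input: aaecbebeb
Stack-based adjacent duplicate removal:
  Read 'a': push. Stack: a
  Read 'a': matches stack top 'a' => pop. Stack: (empty)
  Read 'e': push. Stack: e
  Read 'c': push. Stack: ec
  Read 'b': push. Stack: ecb
  Read 'e': push. Stack: ecbe
  Read 'b': push. Stack: ecbeb
  Read 'e': push. Stack: ecbebe
  Read 'b': push. Stack: ecbebeb
Final stack: "ecbebeb" (length 7)

7


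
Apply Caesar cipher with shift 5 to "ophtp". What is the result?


Caesar cipher: shift "ophtp" by 5
  'o' (pos 14) + 5 = pos 19 = 't'
  'p' (pos 15) + 5 = pos 20 = 'u'
  'h' (pos 7) + 5 = pos 12 = 'm'
  't' (pos 19) + 5 = pos 24 = 'y'
  'p' (pos 15) + 5 = pos 20 = 'u'
Result: tumyu

tumyu


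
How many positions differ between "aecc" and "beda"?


Comparing "aecc" and "beda" position by position:
  Position 0: 'a' vs 'b' => DIFFER
  Position 1: 'e' vs 'e' => same
  Position 2: 'c' vs 'd' => DIFFER
  Position 3: 'c' vs 'a' => DIFFER
Positions that differ: 3

3


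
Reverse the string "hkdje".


Input: hkdje
Reading characters right to left:
  Position 4: 'e'
  Position 3: 'j'
  Position 2: 'd'
  Position 1: 'k'
  Position 0: 'h'
Reversed: ejdkh

ejdkh


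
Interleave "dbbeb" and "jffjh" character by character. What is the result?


Interleaving "dbbeb" and "jffjh":
  Position 0: 'd' from first, 'j' from second => "dj"
  Position 1: 'b' from first, 'f' from second => "bf"
  Position 2: 'b' from first, 'f' from second => "bf"
  Position 3: 'e' from first, 'j' from second => "ej"
  Position 4: 'b' from first, 'h' from second => "bh"
Result: djbfbfejbh

djbfbfejbh


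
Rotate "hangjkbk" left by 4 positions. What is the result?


Input: "hangjkbk", rotate left by 4
First 4 characters: "hang"
Remaining characters: "jkbk"
Concatenate remaining + first: "jkbk" + "hang" = "jkbkhang"

jkbkhang


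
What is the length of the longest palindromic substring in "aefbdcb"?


Input: "aefbdcb"
Checking substrings for palindromes:
  No multi-char palindromic substrings found
Longest palindromic substring: "a" with length 1

1


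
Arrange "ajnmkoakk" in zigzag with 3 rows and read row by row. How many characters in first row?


Zigzag "ajnmkoakk" into 3 rows:
Placing characters:
  'a' => row 0
  'j' => row 1
  'n' => row 2
  'm' => row 1
  'k' => row 0
  'o' => row 1
  'a' => row 2
  'k' => row 1
  'k' => row 0
Rows:
  Row 0: "akk"
  Row 1: "jmok"
  Row 2: "na"
First row length: 3

3


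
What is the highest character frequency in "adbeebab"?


Input: adbeebab
Character counts:
  'a': 2
  'b': 3
  'd': 1
  'e': 2
Maximum frequency: 3

3


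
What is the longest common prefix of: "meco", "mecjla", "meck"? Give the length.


Words: meco, mecjla, meck
  Position 0: all 'm' => match
  Position 1: all 'e' => match
  Position 2: all 'c' => match
  Position 3: ('o', 'j', 'k') => mismatch, stop
LCP = "mec" (length 3)

3


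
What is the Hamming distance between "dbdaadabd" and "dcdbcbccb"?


Comparing "dbdaadabd" and "dcdbcbccb" position by position:
  Position 0: 'd' vs 'd' => same
  Position 1: 'b' vs 'c' => differ
  Position 2: 'd' vs 'd' => same
  Position 3: 'a' vs 'b' => differ
  Position 4: 'a' vs 'c' => differ
  Position 5: 'd' vs 'b' => differ
  Position 6: 'a' vs 'c' => differ
  Position 7: 'b' vs 'c' => differ
  Position 8: 'd' vs 'b' => differ
Total differences (Hamming distance): 7

7


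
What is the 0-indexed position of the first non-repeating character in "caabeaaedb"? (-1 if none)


Input: caabeaaedb
Character frequencies:
  'a': 4
  'b': 2
  'c': 1
  'd': 1
  'e': 2
Scanning left to right for freq == 1:
  Position 0 ('c'): unique! => answer = 0

0


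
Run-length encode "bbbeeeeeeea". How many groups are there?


Input: bbbeeeeeeea
Scanning for consecutive runs:
  Group 1: 'b' x 3 (positions 0-2)
  Group 2: 'e' x 7 (positions 3-9)
  Group 3: 'a' x 1 (positions 10-10)
Total groups: 3

3


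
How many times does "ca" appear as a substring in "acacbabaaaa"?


Searching for "ca" in "acacbabaaaa"
Scanning each position:
  Position 0: "ac" => no
  Position 1: "ca" => MATCH
  Position 2: "ac" => no
  Position 3: "cb" => no
  Position 4: "ba" => no
  Position 5: "ab" => no
  Position 6: "ba" => no
  Position 7: "aa" => no
  Position 8: "aa" => no
  Position 9: "aa" => no
Total occurrences: 1

1


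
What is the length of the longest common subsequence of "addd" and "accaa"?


LCS of "addd" and "accaa"
DP table:
           a    c    c    a    a
      0    0    0    0    0    0
  a   0    1    1    1    1    1
  d   0    1    1    1    1    1
  d   0    1    1    1    1    1
  d   0    1    1    1    1    1
LCS length = dp[4][5] = 1

1


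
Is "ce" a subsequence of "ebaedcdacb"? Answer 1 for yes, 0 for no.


Check if "ce" is a subsequence of "ebaedcdacb"
Greedy scan:
  Position 0 ('e'): no match needed
  Position 1 ('b'): no match needed
  Position 2 ('a'): no match needed
  Position 3 ('e'): no match needed
  Position 4 ('d'): no match needed
  Position 5 ('c'): matches sub[0] = 'c'
  Position 6 ('d'): no match needed
  Position 7 ('a'): no match needed
  Position 8 ('c'): no match needed
  Position 9 ('b'): no match needed
Only matched 1/2 characters => not a subsequence

0


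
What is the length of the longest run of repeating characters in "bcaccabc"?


Input: "bcaccabc"
Scanning for longest run:
  Position 1 ('c'): new char, reset run to 1
  Position 2 ('a'): new char, reset run to 1
  Position 3 ('c'): new char, reset run to 1
  Position 4 ('c'): continues run of 'c', length=2
  Position 5 ('a'): new char, reset run to 1
  Position 6 ('b'): new char, reset run to 1
  Position 7 ('c'): new char, reset run to 1
Longest run: 'c' with length 2

2


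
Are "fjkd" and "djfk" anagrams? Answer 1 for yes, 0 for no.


Strings: "fjkd", "djfk"
Sorted first:  dfjk
Sorted second: dfjk
Sorted forms match => anagrams

1


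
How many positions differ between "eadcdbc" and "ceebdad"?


Comparing "eadcdbc" and "ceebdad" position by position:
  Position 0: 'e' vs 'c' => DIFFER
  Position 1: 'a' vs 'e' => DIFFER
  Position 2: 'd' vs 'e' => DIFFER
  Position 3: 'c' vs 'b' => DIFFER
  Position 4: 'd' vs 'd' => same
  Position 5: 'b' vs 'a' => DIFFER
  Position 6: 'c' vs 'd' => DIFFER
Positions that differ: 6

6


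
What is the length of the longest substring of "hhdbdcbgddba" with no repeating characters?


Input: "hhdbdcbgddba"
Sliding window (track last position of each char):
  Position 0 ('h'): window [0,0] length 1 -- new best
  Position 1 ('h'): repeat (last at 0), move window start to 1
  Position 1 ('h'): window [1,1] length 1
  Position 2 ('d'): window [1,2] length 2 -- new best
  Position 3 ('b'): window [1,3] length 3 -- new best
  Position 4 ('d'): repeat (last at 2), move window start to 3
  Position 4 ('d'): window [3,4] length 2
  Position 5 ('c'): window [3,5] length 3
  Position 6 ('b'): repeat (last at 3), move window start to 4
  Position 6 ('b'): window [4,6] length 3
  Position 7 ('g'): window [4,7] length 4 -- new best
  Position 8 ('d'): repeat (last at 4), move window start to 5
  Position 8 ('d'): window [5,8] length 4
  Position 9 ('d'): repeat (last at 8), move window start to 9
  Position 9 ('d'): window [9,9] length 1
  Position 10 ('b'): window [9,10] length 2
  Position 11 ('a'): window [9,11] length 3
Longest substring with no repeats: "dcbg" with length 4

4


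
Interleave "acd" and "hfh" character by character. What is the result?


Interleaving "acd" and "hfh":
  Position 0: 'a' from first, 'h' from second => "ah"
  Position 1: 'c' from first, 'f' from second => "cf"
  Position 2: 'd' from first, 'h' from second => "dh"
Result: ahcfdh

ahcfdh


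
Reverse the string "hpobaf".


Input: hpobaf
Reading characters right to left:
  Position 5: 'f'
  Position 4: 'a'
  Position 3: 'b'
  Position 2: 'o'
  Position 1: 'p'
  Position 0: 'h'
Reversed: faboph

faboph


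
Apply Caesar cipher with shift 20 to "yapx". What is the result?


Caesar cipher: shift "yapx" by 20
  'y' (pos 24) + 20 = pos 18 = 's'
  'a' (pos 0) + 20 = pos 20 = 'u'
  'p' (pos 15) + 20 = pos 9 = 'j'
  'x' (pos 23) + 20 = pos 17 = 'r'
Result: sujr

sujr


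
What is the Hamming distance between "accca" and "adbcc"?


Comparing "accca" and "adbcc" position by position:
  Position 0: 'a' vs 'a' => same
  Position 1: 'c' vs 'd' => differ
  Position 2: 'c' vs 'b' => differ
  Position 3: 'c' vs 'c' => same
  Position 4: 'a' vs 'c' => differ
Total differences (Hamming distance): 3

3


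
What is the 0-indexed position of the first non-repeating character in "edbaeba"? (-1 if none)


Input: edbaeba
Character frequencies:
  'a': 2
  'b': 2
  'd': 1
  'e': 2
Scanning left to right for freq == 1:
  Position 0 ('e'): freq=2, skip
  Position 1 ('d'): unique! => answer = 1

1


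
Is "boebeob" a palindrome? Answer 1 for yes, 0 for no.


Input: boebeob
Reversed: boebeob
  Compare pos 0 ('b') with pos 6 ('b'): match
  Compare pos 1 ('o') with pos 5 ('o'): match
  Compare pos 2 ('e') with pos 4 ('e'): match
Result: palindrome

1


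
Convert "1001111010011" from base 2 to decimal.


Input: "1001111010011" in base 2
Positional expansion:
  Digit '1' (value 1) x 2^12 = 4096
  Digit '0' (value 0) x 2^11 = 0
  Digit '0' (value 0) x 2^10 = 0
  Digit '1' (value 1) x 2^9 = 512
  Digit '1' (value 1) x 2^8 = 256
  Digit '1' (value 1) x 2^7 = 128
  Digit '1' (value 1) x 2^6 = 64
  Digit '0' (value 0) x 2^5 = 0
  Digit '1' (value 1) x 2^4 = 16
  Digit '0' (value 0) x 2^3 = 0
  Digit '0' (value 0) x 2^2 = 0
  Digit '1' (value 1) x 2^1 = 2
  Digit '1' (value 1) x 2^0 = 1
Sum = 5075

5075


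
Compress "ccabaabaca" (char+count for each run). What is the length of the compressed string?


Input: ccabaabaca
Runs:
  'c' x 2 => "c2"
  'a' x 1 => "a1"
  'b' x 1 => "b1"
  'a' x 2 => "a2"
  'b' x 1 => "b1"
  'a' x 1 => "a1"
  'c' x 1 => "c1"
  'a' x 1 => "a1"
Compressed: "c2a1b1a2b1a1c1a1"
Compressed length: 16

16


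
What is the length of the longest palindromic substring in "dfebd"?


Input: "dfebd"
Checking substrings for palindromes:
  No multi-char palindromic substrings found
Longest palindromic substring: "d" with length 1

1


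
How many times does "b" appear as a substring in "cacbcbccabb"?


Searching for "b" in "cacbcbccabb"
Scanning each position:
  Position 0: "c" => no
  Position 1: "a" => no
  Position 2: "c" => no
  Position 3: "b" => MATCH
  Position 4: "c" => no
  Position 5: "b" => MATCH
  Position 6: "c" => no
  Position 7: "c" => no
  Position 8: "a" => no
  Position 9: "b" => MATCH
  Position 10: "b" => MATCH
Total occurrences: 4

4


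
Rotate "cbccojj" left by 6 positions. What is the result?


Input: "cbccojj", rotate left by 6
First 6 characters: "cbccoj"
Remaining characters: "j"
Concatenate remaining + first: "j" + "cbccoj" = "jcbccoj"

jcbccoj


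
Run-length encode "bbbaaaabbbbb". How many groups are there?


Input: bbbaaaabbbbb
Scanning for consecutive runs:
  Group 1: 'b' x 3 (positions 0-2)
  Group 2: 'a' x 4 (positions 3-6)
  Group 3: 'b' x 5 (positions 7-11)
Total groups: 3

3


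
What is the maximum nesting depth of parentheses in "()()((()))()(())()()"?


Input: "()()((()))()(())()()"
Tracking depth:
  Position 0 '(': depth becomes 1
  Position 1 ')': depth becomes 0
  Position 2 '(': depth becomes 1
  Position 3 ')': depth becomes 0
  Position 4 '(': depth becomes 1
  Position 5 '(': depth becomes 2
  Position 6 '(': depth becomes 3
  Position 7 ')': depth becomes 2
  Position 8 ')': depth becomes 1
  Position 9 ')': depth becomes 0
  Position 10 '(': depth becomes 1
  Position 11 ')': depth becomes 0
  Position 12 '(': depth becomes 1
  Position 13 '(': depth becomes 2
  Position 14 ')': depth becomes 1
  Position 15 ')': depth becomes 0
  Position 16 '(': depth becomes 1
  Position 17 ')': depth becomes 0
  Position 18 '(': depth becomes 1
  Position 19 ')': depth becomes 0
Maximum depth reached: 3

3


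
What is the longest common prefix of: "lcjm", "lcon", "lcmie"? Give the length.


Words: lcjm, lcon, lcmie
  Position 0: all 'l' => match
  Position 1: all 'c' => match
  Position 2: ('j', 'o', 'm') => mismatch, stop
LCP = "lc" (length 2)

2


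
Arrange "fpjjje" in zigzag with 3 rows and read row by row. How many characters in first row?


Zigzag "fpjjje" into 3 rows:
Placing characters:
  'f' => row 0
  'p' => row 1
  'j' => row 2
  'j' => row 1
  'j' => row 0
  'e' => row 1
Rows:
  Row 0: "fj"
  Row 1: "pje"
  Row 2: "j"
First row length: 2

2


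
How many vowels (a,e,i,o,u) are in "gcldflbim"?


Input: gcldflbim
Checking each character:
  'g' at position 0: consonant
  'c' at position 1: consonant
  'l' at position 2: consonant
  'd' at position 3: consonant
  'f' at position 4: consonant
  'l' at position 5: consonant
  'b' at position 6: consonant
  'i' at position 7: vowel (running total: 1)
  'm' at position 8: consonant
Total vowels: 1

1


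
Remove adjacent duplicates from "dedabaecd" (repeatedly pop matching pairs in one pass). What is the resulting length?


Input: dedabaecd
Stack-based adjacent duplicate removal:
  Read 'd': push. Stack: d
  Read 'e': push. Stack: de
  Read 'd': push. Stack: ded
  Read 'a': push. Stack: deda
  Read 'b': push. Stack: dedab
  Read 'a': push. Stack: dedaba
  Read 'e': push. Stack: dedabae
  Read 'c': push. Stack: dedabaec
  Read 'd': push. Stack: dedabaecd
Final stack: "dedabaecd" (length 9)

9


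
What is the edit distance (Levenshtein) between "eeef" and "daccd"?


Computing edit distance: "eeef" -> "daccd"
DP table:
           d    a    c    c    d
      0    1    2    3    4    5
  e   1    1    2    3    4    5
  e   2    2    2    3    4    5
  e   3    3    3    3    4    5
  f   4    4    4    4    4    5
Edit distance = dp[4][5] = 5

5


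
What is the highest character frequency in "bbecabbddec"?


Input: bbecabbddec
Character counts:
  'a': 1
  'b': 4
  'c': 2
  'd': 2
  'e': 2
Maximum frequency: 4

4


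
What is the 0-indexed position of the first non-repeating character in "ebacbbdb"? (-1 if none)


Input: ebacbbdb
Character frequencies:
  'a': 1
  'b': 4
  'c': 1
  'd': 1
  'e': 1
Scanning left to right for freq == 1:
  Position 0 ('e'): unique! => answer = 0

0


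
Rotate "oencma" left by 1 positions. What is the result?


Input: "oencma", rotate left by 1
First 1 characters: "o"
Remaining characters: "encma"
Concatenate remaining + first: "encma" + "o" = "encmao"

encmao


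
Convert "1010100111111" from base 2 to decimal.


Input: "1010100111111" in base 2
Positional expansion:
  Digit '1' (value 1) x 2^12 = 4096
  Digit '0' (value 0) x 2^11 = 0
  Digit '1' (value 1) x 2^10 = 1024
  Digit '0' (value 0) x 2^9 = 0
  Digit '1' (value 1) x 2^8 = 256
  Digit '0' (value 0) x 2^7 = 0
  Digit '0' (value 0) x 2^6 = 0
  Digit '1' (value 1) x 2^5 = 32
  Digit '1' (value 1) x 2^4 = 16
  Digit '1' (value 1) x 2^3 = 8
  Digit '1' (value 1) x 2^2 = 4
  Digit '1' (value 1) x 2^1 = 2
  Digit '1' (value 1) x 2^0 = 1
Sum = 5439

5439


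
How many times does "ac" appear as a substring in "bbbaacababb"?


Searching for "ac" in "bbbaacababb"
Scanning each position:
  Position 0: "bb" => no
  Position 1: "bb" => no
  Position 2: "ba" => no
  Position 3: "aa" => no
  Position 4: "ac" => MATCH
  Position 5: "ca" => no
  Position 6: "ab" => no
  Position 7: "ba" => no
  Position 8: "ab" => no
  Position 9: "bb" => no
Total occurrences: 1

1


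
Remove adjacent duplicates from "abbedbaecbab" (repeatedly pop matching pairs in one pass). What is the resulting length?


Input: abbedbaecbab
Stack-based adjacent duplicate removal:
  Read 'a': push. Stack: a
  Read 'b': push. Stack: ab
  Read 'b': matches stack top 'b' => pop. Stack: a
  Read 'e': push. Stack: ae
  Read 'd': push. Stack: aed
  Read 'b': push. Stack: aedb
  Read 'a': push. Stack: aedba
  Read 'e': push. Stack: aedbae
  Read 'c': push. Stack: aedbaec
  Read 'b': push. Stack: aedbaecb
  Read 'a': push. Stack: aedbaecba
  Read 'b': push. Stack: aedbaecbab
Final stack: "aedbaecbab" (length 10)

10


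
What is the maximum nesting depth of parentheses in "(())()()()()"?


Input: "(())()()()()"
Tracking depth:
  Position 0 '(': depth becomes 1
  Position 1 '(': depth becomes 2
  Position 2 ')': depth becomes 1
  Position 3 ')': depth becomes 0
  Position 4 '(': depth becomes 1
  Position 5 ')': depth becomes 0
  Position 6 '(': depth becomes 1
  Position 7 ')': depth becomes 0
  Position 8 '(': depth becomes 1
  Position 9 ')': depth becomes 0
  Position 10 '(': depth becomes 1
  Position 11 ')': depth becomes 0
Maximum depth reached: 2

2


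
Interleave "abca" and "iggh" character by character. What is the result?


Interleaving "abca" and "iggh":
  Position 0: 'a' from first, 'i' from second => "ai"
  Position 1: 'b' from first, 'g' from second => "bg"
  Position 2: 'c' from first, 'g' from second => "cg"
  Position 3: 'a' from first, 'h' from second => "ah"
Result: aibgcgah

aibgcgah


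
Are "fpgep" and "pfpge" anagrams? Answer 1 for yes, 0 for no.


Strings: "fpgep", "pfpge"
Sorted first:  efgpp
Sorted second: efgpp
Sorted forms match => anagrams

1


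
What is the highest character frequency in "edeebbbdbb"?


Input: edeebbbdbb
Character counts:
  'b': 5
  'd': 2
  'e': 3
Maximum frequency: 5

5


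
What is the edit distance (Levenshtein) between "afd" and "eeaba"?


Computing edit distance: "afd" -> "eeaba"
DP table:
           e    e    a    b    a
      0    1    2    3    4    5
  a   1    1    2    2    3    4
  f   2    2    2    3    3    4
  d   3    3    3    3    4    4
Edit distance = dp[3][5] = 4

4


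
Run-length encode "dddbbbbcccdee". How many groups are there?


Input: dddbbbbcccdee
Scanning for consecutive runs:
  Group 1: 'd' x 3 (positions 0-2)
  Group 2: 'b' x 4 (positions 3-6)
  Group 3: 'c' x 3 (positions 7-9)
  Group 4: 'd' x 1 (positions 10-10)
  Group 5: 'e' x 2 (positions 11-12)
Total groups: 5

5


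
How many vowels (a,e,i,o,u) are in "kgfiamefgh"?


Input: kgfiamefgh
Checking each character:
  'k' at position 0: consonant
  'g' at position 1: consonant
  'f' at position 2: consonant
  'i' at position 3: vowel (running total: 1)
  'a' at position 4: vowel (running total: 2)
  'm' at position 5: consonant
  'e' at position 6: vowel (running total: 3)
  'f' at position 7: consonant
  'g' at position 8: consonant
  'h' at position 9: consonant
Total vowels: 3

3


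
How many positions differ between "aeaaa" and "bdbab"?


Comparing "aeaaa" and "bdbab" position by position:
  Position 0: 'a' vs 'b' => DIFFER
  Position 1: 'e' vs 'd' => DIFFER
  Position 2: 'a' vs 'b' => DIFFER
  Position 3: 'a' vs 'a' => same
  Position 4: 'a' vs 'b' => DIFFER
Positions that differ: 4

4


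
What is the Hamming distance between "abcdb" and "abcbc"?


Comparing "abcdb" and "abcbc" position by position:
  Position 0: 'a' vs 'a' => same
  Position 1: 'b' vs 'b' => same
  Position 2: 'c' vs 'c' => same
  Position 3: 'd' vs 'b' => differ
  Position 4: 'b' vs 'c' => differ
Total differences (Hamming distance): 2

2


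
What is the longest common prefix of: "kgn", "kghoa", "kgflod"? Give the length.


Words: kgn, kghoa, kgflod
  Position 0: all 'k' => match
  Position 1: all 'g' => match
  Position 2: ('n', 'h', 'f') => mismatch, stop
LCP = "kg" (length 2)

2


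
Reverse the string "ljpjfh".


Input: ljpjfh
Reading characters right to left:
  Position 5: 'h'
  Position 4: 'f'
  Position 3: 'j'
  Position 2: 'p'
  Position 1: 'j'
  Position 0: 'l'
Reversed: hfjpjl

hfjpjl


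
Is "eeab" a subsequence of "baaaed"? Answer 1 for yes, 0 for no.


Check if "eeab" is a subsequence of "baaaed"
Greedy scan:
  Position 0 ('b'): no match needed
  Position 1 ('a'): no match needed
  Position 2 ('a'): no match needed
  Position 3 ('a'): no match needed
  Position 4 ('e'): matches sub[0] = 'e'
  Position 5 ('d'): no match needed
Only matched 1/4 characters => not a subsequence

0


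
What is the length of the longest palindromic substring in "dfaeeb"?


Input: "dfaeeb"
Checking substrings for palindromes:
  [3:5] "ee" (len 2) => palindrome
Longest palindromic substring: "ee" with length 2

2


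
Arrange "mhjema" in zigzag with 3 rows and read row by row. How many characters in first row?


Zigzag "mhjema" into 3 rows:
Placing characters:
  'm' => row 0
  'h' => row 1
  'j' => row 2
  'e' => row 1
  'm' => row 0
  'a' => row 1
Rows:
  Row 0: "mm"
  Row 1: "hea"
  Row 2: "j"
First row length: 2

2


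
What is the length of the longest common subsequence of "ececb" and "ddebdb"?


LCS of "ececb" and "ddebdb"
DP table:
           d    d    e    b    d    b
      0    0    0    0    0    0    0
  e   0    0    0    1    1    1    1
  c   0    0    0    1    1    1    1
  e   0    0    0    1    1    1    1
  c   0    0    0    1    1    1    1
  b   0    0    0    1    2    2    2
LCS length = dp[5][6] = 2

2


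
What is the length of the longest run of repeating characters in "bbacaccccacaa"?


Input: "bbacaccccacaa"
Scanning for longest run:
  Position 1 ('b'): continues run of 'b', length=2
  Position 2 ('a'): new char, reset run to 1
  Position 3 ('c'): new char, reset run to 1
  Position 4 ('a'): new char, reset run to 1
  Position 5 ('c'): new char, reset run to 1
  Position 6 ('c'): continues run of 'c', length=2
  Position 7 ('c'): continues run of 'c', length=3
  Position 8 ('c'): continues run of 'c', length=4
  Position 9 ('a'): new char, reset run to 1
  Position 10 ('c'): new char, reset run to 1
  Position 11 ('a'): new char, reset run to 1
  Position 12 ('a'): continues run of 'a', length=2
Longest run: 'c' with length 4

4


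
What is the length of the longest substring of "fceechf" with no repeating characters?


Input: "fceechf"
Sliding window (track last position of each char):
  Position 0 ('f'): window [0,0] length 1 -- new best
  Position 1 ('c'): window [0,1] length 2 -- new best
  Position 2 ('e'): window [0,2] length 3 -- new best
  Position 3 ('e'): repeat (last at 2), move window start to 3
  Position 3 ('e'): window [3,3] length 1
  Position 4 ('c'): window [3,4] length 2
  Position 5 ('h'): window [3,5] length 3
  Position 6 ('f'): window [3,6] length 4 -- new best
Longest substring with no repeats: "echf" with length 4

4


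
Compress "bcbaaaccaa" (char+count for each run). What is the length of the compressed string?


Input: bcbaaaccaa
Runs:
  'b' x 1 => "b1"
  'c' x 1 => "c1"
  'b' x 1 => "b1"
  'a' x 3 => "a3"
  'c' x 2 => "c2"
  'a' x 2 => "a2"
Compressed: "b1c1b1a3c2a2"
Compressed length: 12

12


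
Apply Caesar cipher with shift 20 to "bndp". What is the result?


Caesar cipher: shift "bndp" by 20
  'b' (pos 1) + 20 = pos 21 = 'v'
  'n' (pos 13) + 20 = pos 7 = 'h'
  'd' (pos 3) + 20 = pos 23 = 'x'
  'p' (pos 15) + 20 = pos 9 = 'j'
Result: vhxj

vhxj


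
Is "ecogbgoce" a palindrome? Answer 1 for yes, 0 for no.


Input: ecogbgoce
Reversed: ecogbgoce
  Compare pos 0 ('e') with pos 8 ('e'): match
  Compare pos 1 ('c') with pos 7 ('c'): match
  Compare pos 2 ('o') with pos 6 ('o'): match
  Compare pos 3 ('g') with pos 5 ('g'): match
Result: palindrome

1


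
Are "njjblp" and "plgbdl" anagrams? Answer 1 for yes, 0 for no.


Strings: "njjblp", "plgbdl"
Sorted first:  bjjlnp
Sorted second: bdgllp
Differ at position 1: 'j' vs 'd' => not anagrams

0


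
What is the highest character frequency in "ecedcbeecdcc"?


Input: ecedcbeecdcc
Character counts:
  'b': 1
  'c': 5
  'd': 2
  'e': 4
Maximum frequency: 5

5


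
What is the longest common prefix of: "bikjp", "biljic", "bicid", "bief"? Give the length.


Words: bikjp, biljic, bicid, bief
  Position 0: all 'b' => match
  Position 1: all 'i' => match
  Position 2: ('k', 'l', 'c', 'e') => mismatch, stop
LCP = "bi" (length 2)

2


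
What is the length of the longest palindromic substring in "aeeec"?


Input: "aeeec"
Checking substrings for palindromes:
  [1:4] "eee" (len 3) => palindrome
  [1:3] "ee" (len 2) => palindrome
  [2:4] "ee" (len 2) => palindrome
Longest palindromic substring: "eee" with length 3

3


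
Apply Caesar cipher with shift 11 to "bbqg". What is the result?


Caesar cipher: shift "bbqg" by 11
  'b' (pos 1) + 11 = pos 12 = 'm'
  'b' (pos 1) + 11 = pos 12 = 'm'
  'q' (pos 16) + 11 = pos 1 = 'b'
  'g' (pos 6) + 11 = pos 17 = 'r'
Result: mmbr

mmbr


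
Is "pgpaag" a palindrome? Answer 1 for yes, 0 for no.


Input: pgpaag
Reversed: gaapgp
  Compare pos 0 ('p') with pos 5 ('g'): MISMATCH
  Compare pos 1 ('g') with pos 4 ('a'): MISMATCH
  Compare pos 2 ('p') with pos 3 ('a'): MISMATCH
Result: not a palindrome

0


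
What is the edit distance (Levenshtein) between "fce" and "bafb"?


Computing edit distance: "fce" -> "bafb"
DP table:
           b    a    f    b
      0    1    2    3    4
  f   1    1    2    2    3
  c   2    2    2    3    3
  e   3    3    3    3    4
Edit distance = dp[3][4] = 4

4


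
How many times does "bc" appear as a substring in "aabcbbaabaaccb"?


Searching for "bc" in "aabcbbaabaaccb"
Scanning each position:
  Position 0: "aa" => no
  Position 1: "ab" => no
  Position 2: "bc" => MATCH
  Position 3: "cb" => no
  Position 4: "bb" => no
  Position 5: "ba" => no
  Position 6: "aa" => no
  Position 7: "ab" => no
  Position 8: "ba" => no
  Position 9: "aa" => no
  Position 10: "ac" => no
  Position 11: "cc" => no
  Position 12: "cb" => no
Total occurrences: 1

1


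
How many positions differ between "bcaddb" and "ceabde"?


Comparing "bcaddb" and "ceabde" position by position:
  Position 0: 'b' vs 'c' => DIFFER
  Position 1: 'c' vs 'e' => DIFFER
  Position 2: 'a' vs 'a' => same
  Position 3: 'd' vs 'b' => DIFFER
  Position 4: 'd' vs 'd' => same
  Position 5: 'b' vs 'e' => DIFFER
Positions that differ: 4

4


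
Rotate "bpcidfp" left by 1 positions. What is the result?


Input: "bpcidfp", rotate left by 1
First 1 characters: "b"
Remaining characters: "pcidfp"
Concatenate remaining + first: "pcidfp" + "b" = "pcidfpb"

pcidfpb


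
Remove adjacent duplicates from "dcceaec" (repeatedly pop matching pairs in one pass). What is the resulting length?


Input: dcceaec
Stack-based adjacent duplicate removal:
  Read 'd': push. Stack: d
  Read 'c': push. Stack: dc
  Read 'c': matches stack top 'c' => pop. Stack: d
  Read 'e': push. Stack: de
  Read 'a': push. Stack: dea
  Read 'e': push. Stack: deae
  Read 'c': push. Stack: deaec
Final stack: "deaec" (length 5)

5


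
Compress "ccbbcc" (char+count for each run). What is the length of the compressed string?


Input: ccbbcc
Runs:
  'c' x 2 => "c2"
  'b' x 2 => "b2"
  'c' x 2 => "c2"
Compressed: "c2b2c2"
Compressed length: 6

6


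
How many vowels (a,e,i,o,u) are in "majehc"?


Input: majehc
Checking each character:
  'm' at position 0: consonant
  'a' at position 1: vowel (running total: 1)
  'j' at position 2: consonant
  'e' at position 3: vowel (running total: 2)
  'h' at position 4: consonant
  'c' at position 5: consonant
Total vowels: 2

2


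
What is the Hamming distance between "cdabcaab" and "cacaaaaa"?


Comparing "cdabcaab" and "cacaaaaa" position by position:
  Position 0: 'c' vs 'c' => same
  Position 1: 'd' vs 'a' => differ
  Position 2: 'a' vs 'c' => differ
  Position 3: 'b' vs 'a' => differ
  Position 4: 'c' vs 'a' => differ
  Position 5: 'a' vs 'a' => same
  Position 6: 'a' vs 'a' => same
  Position 7: 'b' vs 'a' => differ
Total differences (Hamming distance): 5

5


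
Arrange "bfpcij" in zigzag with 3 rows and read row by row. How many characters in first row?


Zigzag "bfpcij" into 3 rows:
Placing characters:
  'b' => row 0
  'f' => row 1
  'p' => row 2
  'c' => row 1
  'i' => row 0
  'j' => row 1
Rows:
  Row 0: "bi"
  Row 1: "fcj"
  Row 2: "p"
First row length: 2

2


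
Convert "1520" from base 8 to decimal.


Input: "1520" in base 8
Positional expansion:
  Digit '1' (value 1) x 8^3 = 512
  Digit '5' (value 5) x 8^2 = 320
  Digit '2' (value 2) x 8^1 = 16
  Digit '0' (value 0) x 8^0 = 0
Sum = 848

848


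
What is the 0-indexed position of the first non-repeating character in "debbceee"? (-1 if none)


Input: debbceee
Character frequencies:
  'b': 2
  'c': 1
  'd': 1
  'e': 4
Scanning left to right for freq == 1:
  Position 0 ('d'): unique! => answer = 0

0


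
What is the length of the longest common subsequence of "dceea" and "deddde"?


LCS of "dceea" and "deddde"
DP table:
           d    e    d    d    d    e
      0    0    0    0    0    0    0
  d   0    1    1    1    1    1    1
  c   0    1    1    1    1    1    1
  e   0    1    2    2    2    2    2
  e   0    1    2    2    2    2    3
  a   0    1    2    2    2    2    3
LCS length = dp[5][6] = 3

3


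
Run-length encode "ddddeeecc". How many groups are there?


Input: ddddeeecc
Scanning for consecutive runs:
  Group 1: 'd' x 4 (positions 0-3)
  Group 2: 'e' x 3 (positions 4-6)
  Group 3: 'c' x 2 (positions 7-8)
Total groups: 3

3


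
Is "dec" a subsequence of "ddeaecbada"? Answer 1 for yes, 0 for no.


Check if "dec" is a subsequence of "ddeaecbada"
Greedy scan:
  Position 0 ('d'): matches sub[0] = 'd'
  Position 1 ('d'): no match needed
  Position 2 ('e'): matches sub[1] = 'e'
  Position 3 ('a'): no match needed
  Position 4 ('e'): no match needed
  Position 5 ('c'): matches sub[2] = 'c'
  Position 6 ('b'): no match needed
  Position 7 ('a'): no match needed
  Position 8 ('d'): no match needed
  Position 9 ('a'): no match needed
All 3 characters matched => is a subsequence

1


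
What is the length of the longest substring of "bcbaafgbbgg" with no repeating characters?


Input: "bcbaafgbbgg"
Sliding window (track last position of each char):
  Position 0 ('b'): window [0,0] length 1 -- new best
  Position 1 ('c'): window [0,1] length 2 -- new best
  Position 2 ('b'): repeat (last at 0), move window start to 1
  Position 2 ('b'): window [1,2] length 2
  Position 3 ('a'): window [1,3] length 3 -- new best
  Position 4 ('a'): repeat (last at 3), move window start to 4
  Position 4 ('a'): window [4,4] length 1
  Position 5 ('f'): window [4,5] length 2
  Position 6 ('g'): window [4,6] length 3
  Position 7 ('b'): window [4,7] length 4 -- new best
  Position 8 ('b'): repeat (last at 7), move window start to 8
  Position 8 ('b'): window [8,8] length 1
  Position 9 ('g'): window [8,9] length 2
  Position 10 ('g'): repeat (last at 9), move window start to 10
  Position 10 ('g'): window [10,10] length 1
Longest substring with no repeats: "afgb" with length 4

4


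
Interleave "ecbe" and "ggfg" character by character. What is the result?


Interleaving "ecbe" and "ggfg":
  Position 0: 'e' from first, 'g' from second => "eg"
  Position 1: 'c' from first, 'g' from second => "cg"
  Position 2: 'b' from first, 'f' from second => "bf"
  Position 3: 'e' from first, 'g' from second => "eg"
Result: egcgbfeg

egcgbfeg


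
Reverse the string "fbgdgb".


Input: fbgdgb
Reading characters right to left:
  Position 5: 'b'
  Position 4: 'g'
  Position 3: 'd'
  Position 2: 'g'
  Position 1: 'b'
  Position 0: 'f'
Reversed: bgdgbf

bgdgbf


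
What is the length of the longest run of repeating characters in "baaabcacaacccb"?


Input: "baaabcacaacccb"
Scanning for longest run:
  Position 1 ('a'): new char, reset run to 1
  Position 2 ('a'): continues run of 'a', length=2
  Position 3 ('a'): continues run of 'a', length=3
  Position 4 ('b'): new char, reset run to 1
  Position 5 ('c'): new char, reset run to 1
  Position 6 ('a'): new char, reset run to 1
  Position 7 ('c'): new char, reset run to 1
  Position 8 ('a'): new char, reset run to 1
  Position 9 ('a'): continues run of 'a', length=2
  Position 10 ('c'): new char, reset run to 1
  Position 11 ('c'): continues run of 'c', length=2
  Position 12 ('c'): continues run of 'c', length=3
  Position 13 ('b'): new char, reset run to 1
Longest run: 'a' with length 3

3


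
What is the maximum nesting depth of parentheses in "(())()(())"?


Input: "(())()(())"
Tracking depth:
  Position 0 '(': depth becomes 1
  Position 1 '(': depth becomes 2
  Position 2 ')': depth becomes 1
  Position 3 ')': depth becomes 0
  Position 4 '(': depth becomes 1
  Position 5 ')': depth becomes 0
  Position 6 '(': depth becomes 1
  Position 7 '(': depth becomes 2
  Position 8 ')': depth becomes 1
  Position 9 ')': depth becomes 0
Maximum depth reached: 2

2


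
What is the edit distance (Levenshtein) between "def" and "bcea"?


Computing edit distance: "def" -> "bcea"
DP table:
           b    c    e    a
      0    1    2    3    4
  d   1    1    2    3    4
  e   2    2    2    2    3
  f   3    3    3    3    3
Edit distance = dp[3][4] = 3

3


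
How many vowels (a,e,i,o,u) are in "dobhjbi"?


Input: dobhjbi
Checking each character:
  'd' at position 0: consonant
  'o' at position 1: vowel (running total: 1)
  'b' at position 2: consonant
  'h' at position 3: consonant
  'j' at position 4: consonant
  'b' at position 5: consonant
  'i' at position 6: vowel (running total: 2)
Total vowels: 2

2


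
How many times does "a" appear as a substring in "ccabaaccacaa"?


Searching for "a" in "ccabaaccacaa"
Scanning each position:
  Position 0: "c" => no
  Position 1: "c" => no
  Position 2: "a" => MATCH
  Position 3: "b" => no
  Position 4: "a" => MATCH
  Position 5: "a" => MATCH
  Position 6: "c" => no
  Position 7: "c" => no
  Position 8: "a" => MATCH
  Position 9: "c" => no
  Position 10: "a" => MATCH
  Position 11: "a" => MATCH
Total occurrences: 6

6


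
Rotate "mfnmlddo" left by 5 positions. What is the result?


Input: "mfnmlddo", rotate left by 5
First 5 characters: "mfnml"
Remaining characters: "ddo"
Concatenate remaining + first: "ddo" + "mfnml" = "ddomfnml"

ddomfnml


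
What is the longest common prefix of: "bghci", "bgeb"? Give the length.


Words: bghci, bgeb
  Position 0: all 'b' => match
  Position 1: all 'g' => match
  Position 2: ('h', 'e') => mismatch, stop
LCP = "bg" (length 2)

2


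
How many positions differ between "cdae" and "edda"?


Comparing "cdae" and "edda" position by position:
  Position 0: 'c' vs 'e' => DIFFER
  Position 1: 'd' vs 'd' => same
  Position 2: 'a' vs 'd' => DIFFER
  Position 3: 'e' vs 'a' => DIFFER
Positions that differ: 3

3


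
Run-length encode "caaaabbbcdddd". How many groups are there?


Input: caaaabbbcdddd
Scanning for consecutive runs:
  Group 1: 'c' x 1 (positions 0-0)
  Group 2: 'a' x 4 (positions 1-4)
  Group 3: 'b' x 3 (positions 5-7)
  Group 4: 'c' x 1 (positions 8-8)
  Group 5: 'd' x 4 (positions 9-12)
Total groups: 5

5


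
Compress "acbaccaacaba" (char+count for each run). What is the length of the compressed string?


Input: acbaccaacaba
Runs:
  'a' x 1 => "a1"
  'c' x 1 => "c1"
  'b' x 1 => "b1"
  'a' x 1 => "a1"
  'c' x 2 => "c2"
  'a' x 2 => "a2"
  'c' x 1 => "c1"
  'a' x 1 => "a1"
  'b' x 1 => "b1"
  'a' x 1 => "a1"
Compressed: "a1c1b1a1c2a2c1a1b1a1"
Compressed length: 20

20
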